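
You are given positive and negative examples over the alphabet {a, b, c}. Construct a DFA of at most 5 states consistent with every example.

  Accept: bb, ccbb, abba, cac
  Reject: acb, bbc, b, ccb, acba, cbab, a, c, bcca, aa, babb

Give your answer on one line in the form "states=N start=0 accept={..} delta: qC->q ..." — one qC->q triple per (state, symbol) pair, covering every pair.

states=4 start=0 accept={3} delta: 0a->0 0b->1 0c->2 1a->1 1b->3 1c->0 2a->2 2b->0 2c->3 3a->3 3b->1 3c->0

State merging on the prefix tree: take the shortest (then alphabetical) example prefix whose next move is undefined and point that move at state 0, else 1, else 2, ...; a target is out if some Accept/Reject pair would then sit in one state with the same input left (inseparable). If every existing state is out, open a new one.
a: 0a undefined. 0a->0: ok.
b: 0b undefined. 0b->0: no, bb/b meet in 0. Open state 1: 0b->1.
c: 0c undefined. 0c->0: no, cac/a meet in 0. 0c->1: no, bb/acb meet in 1 with "b" left. Open state 2: 0c->2.
ba: 1a undefined. 1a->0: no, bb/babb meet in 1 with "b" left. 1a->1: ok.
bb: 1b undefined. 1b->0: no, bb/a meet in 0. 1b->1: no, bb/b meet in 1. 1b->2: no, bb/c meet in 2. Open state 3: 1b->3.
bc: 1c undefined. 1c->0: ok.
ca: 2a undefined. 2a->0: no, cac/c meet in 2. 2a->1: no, cac/a meet in 0. 2a->2: ok.
cb: 2b undefined. 2b->0: ok.
cc: 2c undefined. 2c->0: no, cac/acb meet in 0. 2c->1: no, bb/ccb meet in 3. 2c->2: no, ccbb/b meet in 1. 2c->3: ok.
bbc: 3c undefined. 3c->0: ok.
ccb: 3b undefined. 3b->0: no, ccbb/b meet in 1. 3b->1: ok.
abba: 3a undefined. 3a->0: no, abba/acb meet in 0. 3a->1: no, abba/b meet in 1. 3a->2: no, abba/c meet in 2. 3a->3: ok.
All examples now run through 4 states with every (state, symbol) defined. Accept strings end in {3}, Reject strings end in {0,1,2}; accept={3}.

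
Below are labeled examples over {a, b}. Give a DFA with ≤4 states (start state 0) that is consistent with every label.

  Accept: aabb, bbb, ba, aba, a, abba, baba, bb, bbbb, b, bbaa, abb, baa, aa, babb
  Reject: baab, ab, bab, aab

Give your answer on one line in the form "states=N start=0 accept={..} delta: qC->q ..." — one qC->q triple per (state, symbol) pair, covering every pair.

Fold the examples into a partial DFA from state 0: repeatedly fix the first undefined (state, symbol) met by the shortest-then-alphabetical prefix, trying targets in increasing order and rejecting any under which an Accept and a Reject string meet in one state with the same remainder; add a state when all current targets are rejected. Accepting states are where Accept strings end.
a: 0a undefined. 0a->0: no, b/ab meet in 0 with "b" left. Open state 1: 0a->1.
b: 0b undefined. 0b->0: ok.
aa: 1a undefined. 1a->0: no, aabb/baab meet in 0. 1a->1: ok.
ab: 1b undefined. 1b->0: no, aabb/baab meet in 0. 1b->1: no, aabb/baab meet in 1. Open state 2: 1b->2.
aba: 2a undefined. 2a->0: ok.
abb: 2b undefined. 2b->0: ok.
All examples now run through 3 states with every (state, symbol) defined. Accept strings end in {0,1}, Reject strings end in {2}; accept={0,1}.

states=3 start=0 accept={0,1} delta: 0a->1 0b->0 1a->1 1b->2 2a->0 2b->0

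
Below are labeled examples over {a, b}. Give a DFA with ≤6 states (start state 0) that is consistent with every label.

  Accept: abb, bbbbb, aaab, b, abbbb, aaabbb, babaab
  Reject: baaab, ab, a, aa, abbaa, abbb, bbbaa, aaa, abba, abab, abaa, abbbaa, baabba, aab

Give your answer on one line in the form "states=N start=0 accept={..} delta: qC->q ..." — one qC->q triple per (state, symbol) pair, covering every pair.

states=4 start=0 accept={2} delta: 0a->1 0b->2 1a->3 1b->0 2a->3 2b->0 3a->0 3b->1

Fold the examples into a partial DFA from state 0: repeatedly fix the first undefined (state, symbol) met by the shortest-then-alphabetical prefix, trying targets in increasing order and rejecting any under which an Accept and a Reject string meet in one state with the same remainder; add a state when all current targets are rejected. Accepting states are where Accept strings end.
a: 0a undefined. 0a->0: no, aaab/ab meet in 0 with "b" left. Open state 1: 0a->1.
b: 0b undefined. 0b->0: no, aaab/baaab meet in 1 with "aab" left. 0b->1: no, b/a meet in 1. Open state 2: 0b->2.
aa: 1a undefined. 1a->0: no, aaab/ab meet in 1 with "b" left. 1a->1: no, aaab/ab meet in 1 with "b" left. 1a->2: no, b/aa meet in 2. Open state 3: 1a->3.
ab: 1b undefined. 1b->0: ok.
ba: 2a undefined. 2a->0: no, babaab/ab meet in 0. 2a->1: no, aaab/baaab meet in 3 with "ab" left. 2a->2: no, abb/abbaa meet in 2. 2a->3: ok.
bb: 2b undefined. 2b->0: ok.
aaa: 3a undefined. 3a->0: ok.
aab: 3b undefined. 3b->0: no, babaab/baaab meet in 0. 3b->1: ok.
All examples now run through 4 states with every (state, symbol) defined. Accept strings end in {2}, Reject strings end in {0,1,3}; accept={2}.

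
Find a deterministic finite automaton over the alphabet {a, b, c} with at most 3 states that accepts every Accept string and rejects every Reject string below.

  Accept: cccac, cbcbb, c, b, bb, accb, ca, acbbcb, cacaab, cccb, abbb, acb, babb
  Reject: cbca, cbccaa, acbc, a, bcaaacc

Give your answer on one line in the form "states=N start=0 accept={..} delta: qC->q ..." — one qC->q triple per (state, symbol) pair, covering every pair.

states=3 start=0 accept={1} delta: 0a->0 0b->1 0c->1 1a->1 1b->1 1c->2 2a->0 2b->1 2c->0

Fold the examples into a partial DFA from state 0: repeatedly fix the first undefined (state, symbol) met by the shortest-then-alphabetical prefix, trying targets in increasing order and rejecting any under which an Accept and a Reject string meet in one state with the same remainder; add a state when all current targets are rejected. Accepting states are where Accept strings end.
a: 0a undefined. 0a->0: ok.
b: 0b undefined. 0b->0: no, b/a meet in 0. Open state 1: 0b->1.
c: 0c undefined. 0c->0: no, cccac/a meet in 0. 0c->1: ok.
ba: 1a undefined. 1a->0: no, ca/a meet in 0. 1a->1: ok.
bb: 1b undefined. 1b->0: no, cbcbb/cbca meet in 1. 1b->1: ok.
bc: 1c undefined. 1c->0: no, cccac/cbca meet in 0. 1c->1: no, cccac/cbca meet in 1. Open state 2: 1c->2.
bca: 2a undefined. 2a->0: ok.
ccc: 2c undefined. 2c->0: ok.
accb: 2b undefined. 2b->0: no, accb/cbca meet in 0. 2b->1: ok.
All examples now run through 3 states with every (state, symbol) defined. Accept strings end in {1}, Reject strings end in {0,2}; accept={1}.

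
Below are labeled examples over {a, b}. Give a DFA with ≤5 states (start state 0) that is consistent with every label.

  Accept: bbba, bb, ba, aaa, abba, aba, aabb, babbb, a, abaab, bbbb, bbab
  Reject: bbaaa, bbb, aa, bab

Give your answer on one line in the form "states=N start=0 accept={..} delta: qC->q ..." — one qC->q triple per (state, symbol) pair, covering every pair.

states=3 start=0 accept={1,2} delta: 0a->1 0b->2 1a->0 1b->0 2a->1 2b->1

State merging on the prefix tree: take the shortest (then alphabetical) example prefix whose next move is undefined and point that move at state 0, else 1, else 2, ...; a target is out if some Accept/Reject pair would then sit in one state with the same input left (inseparable). If every existing state is out, open a new one.
a: 0a undefined. 0a->0: no, aaa/aa meet in 0. Open state 1: 0a->1.
b: 0b undefined. 0b->0: no, bb/bbb meet in 0. 0b->1: no, ba/aa meet in 1 with "a" left. Open state 2: 0b->2.
aa: 1a undefined. 1a->0: ok.
ab: 1b undefined. 1b->0: ok.
ba: 2a undefined. 2a->0: no, ba/aa meet in 0. 2a->1: ok.
bb: 2b undefined. 2b->0: no, bbba/bbaaa meet in 1. 2b->1: ok.
All examples now run through 3 states with every (state, symbol) defined. Accept strings end in {1,2}, Reject strings end in {0}; accept={1,2}.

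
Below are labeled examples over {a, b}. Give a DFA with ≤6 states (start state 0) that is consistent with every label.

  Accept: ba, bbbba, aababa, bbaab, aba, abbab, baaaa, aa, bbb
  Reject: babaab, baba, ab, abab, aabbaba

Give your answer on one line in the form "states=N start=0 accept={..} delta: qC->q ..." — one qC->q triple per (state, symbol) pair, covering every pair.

Grow the machine one transition at a time. Run the examples from 0; the earliest place one falls off (shortest prefix, ties alphabetical) gets sent to the lowest-numbered state that keeps every Accept/Reject pair distinguishable — a pair clashes when both reach the same state with identical unread suffix — and to a fresh state only if none does.
a: 0a undefined. 0a->0: no, aababa/baba meet in 0 with "baba" left. Open state 1: 0a->1.
b: 0b undefined. 0b->0: no, aba/baba meet in 1 with "ba" left. 0b->1: ok.
aa: 1a undefined. 1a->0: no, ba/baba meet in 0. 1a->1: no, bbaab/babaab meet in 1 with "baab" left. Open state 2: 1a->2.
ab: 1b undefined. 1b->0: ok.
aab: 2b undefined. 2b->0: no, bbbba/baba meet in 1. 2b->1: no, ba/baba meet in 2. 2b->2: no, aababa/aabbaba meet in 2 with "aba" left. Open state 3: 2b->3.
baa: 2a undefined. 2a->0: ok.
aaba: 3a undefined. 3a->0: ok.
aabb: 3b undefined. 3b->0: no, bbbba/aabbaba meet in 1. 3b->1: ok.
All examples now run through 4 states with every (state, symbol) defined. Accept strings end in {1,2,3}, Reject strings end in {0}; accept={1,2,3}.

states=4 start=0 accept={1,2,3} delta: 0a->1 0b->1 1a->2 1b->0 2a->0 2b->3 3a->0 3b->1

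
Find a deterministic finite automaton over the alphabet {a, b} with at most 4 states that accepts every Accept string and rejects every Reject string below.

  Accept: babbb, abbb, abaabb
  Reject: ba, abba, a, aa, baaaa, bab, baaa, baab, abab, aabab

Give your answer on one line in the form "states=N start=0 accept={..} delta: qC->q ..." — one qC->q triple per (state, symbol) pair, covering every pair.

State merging on the prefix tree: take the shortest (then alphabetical) example prefix whose next move is undefined and point that move at state 0, else 1, else 2, ...; a target is out if some Accept/Reject pair would then sit in one state with the same input left (inseparable). If every existing state is out, open a new one.
a: 0a undefined. 0a->0: ok.
b: 0b undefined. 0b->0: no, babbb/ba meet in 0. Open state 1: 0b->1.
ba: 1a undefined. 1a->0: ok.
abb: 1b undefined. 1b->0: no, babbb/bab meet in 1. 1b->1: no, babbb/bab meet in 1. Open state 2: 1b->2.
abba: 2a undefined. 2a->0: ok.
abbb: 2b undefined. 2b->0: no, babbb/ba meet in 0. 2b->1: no, babbb/bab meet in 1. 2b->2: ok.
All examples now run through 3 states with every (state, symbol) defined. Accept strings end in {2}, Reject strings end in {0,1}; accept={2}.

states=3 start=0 accept={2} delta: 0a->0 0b->1 1a->0 1b->2 2a->0 2b->2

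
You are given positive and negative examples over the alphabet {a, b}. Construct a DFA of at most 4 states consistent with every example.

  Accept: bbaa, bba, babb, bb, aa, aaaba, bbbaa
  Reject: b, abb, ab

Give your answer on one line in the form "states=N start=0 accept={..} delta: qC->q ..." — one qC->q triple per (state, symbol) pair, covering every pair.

states=4 start=0 accept={0,3} delta: 0a->1 0b->2 1a->0 1b->1 2a->0 2b->3 3a->3 3b->0

State merging on the prefix tree: take the shortest (then alphabetical) example prefix whose next move is undefined and point that move at state 0, else 1, else 2, ...; a target is out if some Accept/Reject pair would then sit in one state with the same input left (inseparable). If every existing state is out, open a new one.
a: 0a undefined. 0a->0: no, bb/abb meet in 0 with "bb" left. Open state 1: 0a->1.
b: 0b undefined. 0b->0: no, babb/abb meet in 1 with "bb" left. 0b->1: no, bb/ab meet in 1 with "b" left. Open state 2: 0b->2.
aa: 1a undefined. 1a->0: ok.
ab: 1b undefined. 1b->0: no, aa/ab meet in 0. 1b->1: ok.
ba: 2a undefined. 2a->0: ok.
bb: 2b undefined. 2b->0: no, bba/abb meet in 1. 2b->1: no, bbaa/abb meet in 1. 2b->2: no, bbaa/abb meet in 1. Open state 3: 2b->3.
bba: 3a undefined. 3a->0: no, bbaa/abb meet in 1. 3a->1: no, bba/abb meet in 1. 3a->2: no, bba/b meet in 2. 3a->3: ok.
bbb: 3b undefined. 3b->0: ok.
All examples now run through 4 states with every (state, symbol) defined. Accept strings end in {0,3}, Reject strings end in {1,2}; accept={0,3}.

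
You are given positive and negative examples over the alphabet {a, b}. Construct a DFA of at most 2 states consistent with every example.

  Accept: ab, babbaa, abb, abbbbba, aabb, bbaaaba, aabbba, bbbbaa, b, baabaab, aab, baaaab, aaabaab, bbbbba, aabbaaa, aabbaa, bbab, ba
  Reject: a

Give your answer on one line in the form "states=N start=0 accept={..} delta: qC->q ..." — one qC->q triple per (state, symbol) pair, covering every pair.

states=2 start=0 accept={1} delta: 0a->0 0b->1 1a->1 1b->1

Grow the machine one transition at a time. Run the examples from 0; the earliest place one falls off (shortest prefix, ties alphabetical) gets sent to the lowest-numbered state that keeps every Accept/Reject pair distinguishable — a pair clashes when both reach the same state with identical unread suffix — and to a fresh state only if none does.
a: 0a undefined. 0a->0: ok.
b: 0b undefined. 0b->0: no, ab/a meet in 0. Open state 1: 0b->1.
ba: 1a undefined. 1a->0: no, ba/a meet in 0. 1a->1: ok.
bb: 1b undefined. 1b->0: no, abb/a meet in 0. 1b->1: ok.
All examples now run through 2 states with every (state, symbol) defined. Accept strings end in {1}, Reject strings end in {0}; accept={1}.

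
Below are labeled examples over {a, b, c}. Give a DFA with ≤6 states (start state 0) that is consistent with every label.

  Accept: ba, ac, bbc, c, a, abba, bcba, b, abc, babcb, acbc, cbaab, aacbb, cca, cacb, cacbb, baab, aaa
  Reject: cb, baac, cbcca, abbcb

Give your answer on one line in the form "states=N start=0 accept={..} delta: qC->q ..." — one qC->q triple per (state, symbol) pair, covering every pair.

Grow the machine one transition at a time. Run the examples from 0; the earliest place one falls off (shortest prefix, ties alphabetical) gets sent to the lowest-numbered state that keeps every Accept/Reject pair distinguishable — a pair clashes when both reach the same state with identical unread suffix — and to a fresh state only if none does.
a: 0a undefined. 0a->0: ok.
b: 0b undefined. 0b->0: no, ac/baac meet in 0 with "c" left. Open state 1: 0b->1.
c: 0c undefined. 0c->0: no, b/cb meet in 1. 0c->1: ok.
ba: 1a undefined. 1a->0: no, ac/baac meet in 1. 1a->1: no, abc/baac meet in 1 with "c" left. Open state 2: 1a->2.
bb: 1b undefined. 1b->0: no, a/cb meet in 0. 1b->1: no, ac/cb meet in 1. 1b->2: no, ba/cb meet in 2. Open state 3: 1b->3.
bc: 1c undefined. 1c->0: ok.
baa: 2a undefined. 2a->0: no, ac/baac meet in 1. 2a->1: no, a/baac meet in 0. 2a->2: ok.
bab: 2b undefined. 2b->0: no, babcb/cb meet in 3. 2b->1: ok.
bbc: 3c undefined. 3c->0: no, ba/cbcca meet in 2. 3c->1: no, a/cbcca meet in 0. 3c->2: no, ac/abbcb meet in 1. 3c->3: no, bbc/cb meet in 3. Open state 4: 3c->4.
cac: 2c undefined. 2c->0: no, a/baac meet in 0. 2c->1: no, ac/baac meet in 1. 2c->2: no, ba/baac meet in 2. 2c->3: ok.
cba: 3a undefined. 3a->0: ok.
cacb: 3b undefined. 3b->0: ok.
cbcc: 4c undefined. 4c->0: no, a/cbcca meet in 0. 4c->1: no, ba/cbcca meet in 2. 4c->2: no, ba/cbcca meet in 2. 4c->3: no, a/cbcca meet in 0. 4c->4: ok.
abbcb: 4b undefined. 4b->0: no, a/abbcb meet in 0. 4b->1: no, ac/abbcb meet in 1. 4b->2: no, ba/abbcb meet in 2. 4b->3: ok.
cbcca: 4a undefined. 4a->0: no, a/cbcca meet in 0. 4a->1: no, ac/cbcca meet in 1. 4a->2: no, ba/cbcca meet in 2. 4a->3: ok.
All examples now run through 5 states with every (state, symbol) defined. Accept strings end in {0,1,2,4}, Reject strings end in {3}; accept={0,1,2,4}.

states=5 start=0 accept={0,1,2,4} delta: 0a->0 0b->1 0c->1 1a->2 1b->3 1c->0 2a->2 2b->1 2c->3 3a->0 3b->0 3c->4 4a->3 4b->3 4c->4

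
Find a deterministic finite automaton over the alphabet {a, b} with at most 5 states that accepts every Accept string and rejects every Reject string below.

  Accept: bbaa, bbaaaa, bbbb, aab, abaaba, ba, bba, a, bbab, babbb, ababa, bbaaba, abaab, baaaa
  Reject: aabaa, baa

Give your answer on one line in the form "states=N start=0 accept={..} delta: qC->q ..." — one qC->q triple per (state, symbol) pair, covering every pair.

Fold the examples into a partial DFA from state 0: repeatedly fix the first undefined (state, symbol) met by the shortest-then-alphabetical prefix, trying targets in increasing order and rejecting any under which an Accept and a Reject string meet in one state with the same remainder; add a state when all current targets are rejected. Accepting states are where Accept strings end.
a: 0a undefined. 0a->0: ok.
b: 0b undefined. 0b->0: no, bbaa/aabaa meet in 0. Open state 1: 0b->1.
ba: 1a undefined. 1a->0: no, abaaba/aabaa meet in 0. 1a->1: no, aab/aabaa meet in 1. Open state 2: 1a->2.
bb: 1b undefined. 1b->0: ok.
baa: 2a undefined. 2a->0: no, bbaa/aabaa meet in 0. 2a->1: no, aab/aabaa meet in 1. 2a->2: no, ba/aabaa meet in 2. Open state 3: 2a->3.
bab: 2b undefined. 2b->0: ok.
baaa: 3a undefined. 3a->0: ok.
abaab: 3b undefined. 3b->0: ok.
All examples now run through 4 states with every (state, symbol) defined. Accept strings end in {0,1,2}, Reject strings end in {3}; accept={0,1,2}.

states=4 start=0 accept={0,1,2} delta: 0a->0 0b->1 1a->2 1b->0 2a->3 2b->0 3a->0 3b->0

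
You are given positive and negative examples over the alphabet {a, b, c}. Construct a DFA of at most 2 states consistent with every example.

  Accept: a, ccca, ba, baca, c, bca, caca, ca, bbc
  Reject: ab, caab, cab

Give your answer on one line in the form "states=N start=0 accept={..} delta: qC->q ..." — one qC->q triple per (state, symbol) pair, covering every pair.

State merging on the prefix tree: take the shortest (then alphabetical) example prefix whose next move is undefined and point that move at state 0, else 1, else 2, ...; a target is out if some Accept/Reject pair would then sit in one state with the same input left (inseparable). If every existing state is out, open a new one.
a: 0a undefined. 0a->0: ok.
b: 0b undefined. 0b->0: no, a/ab meet in 0. Open state 1: 0b->1.
c: 0c undefined. 0c->0: ok.
ba: 1a undefined. 1a->0: ok.
bb: 1b undefined. 1b->0: ok.
bc: 1c undefined. 1c->0: ok.
All examples now run through 2 states with every (state, symbol) defined. Accept strings end in {0}, Reject strings end in {1}; accept={0}.

states=2 start=0 accept={0} delta: 0a->0 0b->1 0c->0 1a->0 1b->0 1c->0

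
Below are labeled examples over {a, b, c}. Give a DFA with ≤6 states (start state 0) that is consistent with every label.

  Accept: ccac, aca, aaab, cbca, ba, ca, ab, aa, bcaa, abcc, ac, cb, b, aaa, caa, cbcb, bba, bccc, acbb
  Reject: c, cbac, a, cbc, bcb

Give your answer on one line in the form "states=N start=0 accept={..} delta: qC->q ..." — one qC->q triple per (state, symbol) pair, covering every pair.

Fold the examples into a partial DFA from state 0: repeatedly fix the first undefined (state, symbol) met by the shortest-then-alphabetical prefix, trying targets in increasing order and rejecting any under which an Accept and a Reject string meet in one state with the same remainder; add a state when all current targets are rejected. Accepting states are where Accept strings end.
a: 0a undefined. 0a->0: no, aa/a meet in 0. Open state 1: 0a->1.
b: 0b undefined. 0b->0: no, ba/a meet in 1. 0b->1: no, b/a meet in 1. Open state 2: 0b->2.
c: 0c undefined. 0c->0: no, ca/a meet in 1. 0c->1: ok.
aa: 1a undefined. 1a->0: no, aaa/c meet in 1. 1a->1: no, ca/c meet in 1. 1a->2: ok.
ab: 1b undefined. 1b->0: no, abcc/cbac meet in 1 with "c" left. 1b->1: no, ab/c meet in 1. 1b->2: no, cbcb/bcb meet in 2 with "cb" left. Open state 3: 1b->3.
ac: 1c undefined. 1c->0: no, aca/c meet in 1. 1c->1: no, ac/c meet in 1. 1c->2: ok.
ba: 2a undefined. 2a->0: no, ccac/c meet in 1. 2a->1: no, aca/c meet in 1. 2a->2: ok.
bb: 2b undefined. 2b->0: no, bba/c meet in 1. 2b->1: no, aaab/c meet in 1. 2b->2: ok.
bc: 2c undefined. 2c->0: no, aca/bcb meet in 2. 2c->1: no, ccac/c meet in 1. 2c->2: no, ccac/bcb meet in 2. 2c->3: ok.
abc: 3c undefined. 3c->0: no, cbca/c meet in 1. 3c->1: ok.
bca: 3a undefined. 3a->0: no, bcaa/c meet in 1. 3a->1: no, aca/cbac meet in 2. 3a->2: no, ccac/cbac meet in 3. 3a->3: ok.
bcb: 3b undefined. 3b->0: ok.
All examples now run through 4 states with every (state, symbol) defined. Accept strings end in {2,3}, Reject strings end in {0,1}; accept={2,3}.

states=4 start=0 accept={2,3} delta: 0a->1 0b->2 0c->1 1a->2 1b->3 1c->2 2a->2 2b->2 2c->3 3a->3 3b->0 3c->1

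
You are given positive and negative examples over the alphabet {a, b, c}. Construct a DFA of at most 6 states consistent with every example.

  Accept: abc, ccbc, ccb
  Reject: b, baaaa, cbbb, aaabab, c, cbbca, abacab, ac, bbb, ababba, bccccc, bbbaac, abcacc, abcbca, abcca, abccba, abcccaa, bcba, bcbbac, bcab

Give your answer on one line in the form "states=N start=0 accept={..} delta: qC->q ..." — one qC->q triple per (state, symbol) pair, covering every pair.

Fold the examples into a partial DFA from state 0: repeatedly fix the first undefined (state, symbol) met by the shortest-then-alphabetical prefix, trying targets in increasing order and rejecting any under which an Accept and a Reject string meet in one state with the same remainder; add a state when all current targets are rejected. Accepting states are where Accept strings end.
a: 0a undefined. 0a->0: ok.
b: 0b undefined. 0b->0: no, abc/c meet in 0 with "c" left. Open state 1: 0b->1.
c: 0c undefined. 0c->0: no, ccb/b meet in 1. 0c->1: ok.
ba: 1a undefined. 1a->0: ok.
bb: 1b undefined. 1b->0: ok.
bc: 1c undefined. 1c->0: no, abc/baaaa meet in 0. 1c->1: no, abc/b meet in 1. Open state 2: 1c->2.
bca: 2a undefined. 2a->0: no, abc/abcacc meet in 2. 2a->1: ok.
bcb: 2b undefined. 2b->0: no, ccbc/b meet in 1. 2b->1: no, ccb/b meet in 1. 2b->2: no, abc/bcbbac meet in 2. Open state 3: 2b->3.
bcc: 2c undefined. 2c->0: ok.
bcba: 3a undefined. 3a->0: ok.
bcbb: 3b undefined. 3b->0: ok.
ccbc: 3c undefined. 3c->0: no, ccbc/baaaa meet in 0. 3c->1: no, ccbc/b meet in 1. 3c->2: ok.
All examples now run through 4 states with every (state, symbol) defined. Accept strings end in {2,3}, Reject strings end in {0,1}; accept={2,3}.

states=4 start=0 accept={2,3} delta: 0a->0 0b->1 0c->1 1a->0 1b->0 1c->2 2a->1 2b->3 2c->0 3a->0 3b->0 3c->2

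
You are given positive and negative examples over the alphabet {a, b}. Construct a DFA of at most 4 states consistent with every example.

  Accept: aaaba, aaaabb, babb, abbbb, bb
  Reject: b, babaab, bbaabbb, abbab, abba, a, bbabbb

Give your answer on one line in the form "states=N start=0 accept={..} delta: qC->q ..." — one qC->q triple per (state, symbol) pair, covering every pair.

states=3 start=0 accept={2} delta: 0a->0 0b->1 1a->2 1b->2 2a->0 2b->1

Fold the examples into a partial DFA from state 0: repeatedly fix the first undefined (state, symbol) met by the shortest-then-alphabetical prefix, trying targets in increasing order and rejecting any under which an Accept and a Reject string meet in one state with the same remainder; add a state when all current targets are rejected. Accepting states are where Accept strings end.
a: 0a undefined. 0a->0: ok.
b: 0b undefined. 0b->0: no, aaaba/b meet in 0. Open state 1: 0b->1.
ba: 1a undefined. 1a->0: no, aaaba/a meet in 0. 1a->1: no, aaaba/b meet in 1. Open state 2: 1a->2.
bb: 1b undefined. 1b->0: no, aaaabb/abba meet in 0. 1b->1: no, aaaba/abba meet in 2. 1b->2: ok.
bab: 2b undefined. 2b->0: no, babb/b meet in 1. 2b->1: ok.
bba: 2a undefined. 2a->0: ok.
All examples now run through 3 states with every (state, symbol) defined. Accept strings end in {2}, Reject strings end in {0,1}; accept={2}.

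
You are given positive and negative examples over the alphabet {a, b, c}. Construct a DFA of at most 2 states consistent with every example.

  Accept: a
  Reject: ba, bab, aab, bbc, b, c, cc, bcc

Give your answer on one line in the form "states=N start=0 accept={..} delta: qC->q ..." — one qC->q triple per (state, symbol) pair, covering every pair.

states=2 start=0 accept={0} delta: 0a->0 0b->1 0c->1 1a->1 1b->1 1c->1

Grow the machine one transition at a time. Run the examples from 0; the earliest place one falls off (shortest prefix, ties alphabetical) gets sent to the lowest-numbered state that keeps every Accept/Reject pair distinguishable — a pair clashes when both reach the same state with identical unread suffix — and to a fresh state only if none does.
a: 0a undefined. 0a->0: ok.
b: 0b undefined. 0b->0: no, a/ba meet in 0. Open state 1: 0b->1.
c: 0c undefined. 0c->0: no, a/c meet in 0. 0c->1: ok.
ba: 1a undefined. 1a->0: no, a/ba meet in 0. 1a->1: ok.
bb: 1b undefined. 1b->0: no, a/bab meet in 0. 1b->1: ok.
bc: 1c undefined. 1c->0: no, a/bbc meet in 0. 1c->1: ok.
All examples now run through 2 states with every (state, symbol) defined. Accept strings end in {0}, Reject strings end in {1}; accept={0}.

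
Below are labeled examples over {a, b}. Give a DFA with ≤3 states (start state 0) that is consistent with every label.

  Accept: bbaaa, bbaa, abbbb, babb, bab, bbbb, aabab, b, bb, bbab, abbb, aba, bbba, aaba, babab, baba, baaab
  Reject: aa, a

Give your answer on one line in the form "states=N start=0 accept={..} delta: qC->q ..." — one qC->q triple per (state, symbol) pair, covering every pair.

states=2 start=0 accept={1} delta: 0a->0 0b->1 1a->1 1b->1

Fold the examples into a partial DFA from state 0: repeatedly fix the first undefined (state, symbol) met by the shortest-then-alphabetical prefix, trying targets in increasing order and rejecting any under which an Accept and a Reject string meet in one state with the same remainder; add a state when all current targets are rejected. Accepting states are where Accept strings end.
a: 0a undefined. 0a->0: ok.
b: 0b undefined. 0b->0: no, bbaaa/aa meet in 0. Open state 1: 0b->1.
ba: 1a undefined. 1a->0: no, aba/aa meet in 0. 1a->1: ok.
bb: 1b undefined. 1b->0: no, bbaaa/aa meet in 0. 1b->1: ok.
All examples now run through 2 states with every (state, symbol) defined. Accept strings end in {1}, Reject strings end in {0}; accept={1}.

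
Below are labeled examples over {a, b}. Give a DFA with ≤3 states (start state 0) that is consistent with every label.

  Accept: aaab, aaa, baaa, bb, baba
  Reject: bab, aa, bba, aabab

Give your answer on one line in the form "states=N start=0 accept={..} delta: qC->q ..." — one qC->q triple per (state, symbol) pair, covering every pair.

states=3 start=0 accept={0} delta: 0a->1 0b->0 1a->2 1b->2 2a->0 2b->0

State merging on the prefix tree: take the shortest (then alphabetical) example prefix whose next move is undefined and point that move at state 0, else 1, else 2, ...; a target is out if some Accept/Reject pair would then sit in one state with the same input left (inseparable). If every existing state is out, open a new one.
a: 0a undefined. 0a->0: no, aaa/aa meet in 0. Open state 1: 0a->1.
b: 0b undefined. 0b->0: ok.
aa: 1a undefined. 1a->0: no, aaab/bab meet in 1 with "b" left. 1a->1: no, aaab/bab meet in 1 with "b" left. Open state 2: 1a->2.
aaa: 2a undefined. 2a->0: ok.
aab: 2b undefined. 2b->0: ok.
bab: 1b undefined. 1b->0: no, aaab/bab meet in 0. 1b->1: no, baba/aa meet in 2. 1b->2: ok.
All examples now run through 3 states with every (state, symbol) defined. Accept strings end in {0}, Reject strings end in {1,2}; accept={0}.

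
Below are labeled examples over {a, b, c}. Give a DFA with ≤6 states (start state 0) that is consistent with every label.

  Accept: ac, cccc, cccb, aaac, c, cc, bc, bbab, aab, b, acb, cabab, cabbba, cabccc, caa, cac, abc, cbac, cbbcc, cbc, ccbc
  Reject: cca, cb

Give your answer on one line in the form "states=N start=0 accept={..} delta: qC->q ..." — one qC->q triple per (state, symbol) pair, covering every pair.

states=5 start=0 accept={0,1,2,4} delta: 0a->1 0b->0 0c->2 1a->0 1b->0 1c->0 2a->0 2b->3 2c->4 3a->0 3b->0 3c->0 4a->3 4b->0 4c->0

Fold the examples into a partial DFA from state 0: repeatedly fix the first undefined (state, symbol) met by the shortest-then-alphabetical prefix, trying targets in increasing order and rejecting any under which an Accept and a Reject string meet in one state with the same remainder; add a state when all current targets are rejected. Accepting states are where Accept strings end.
a: 0a undefined. 0a->0: no, acb/cb meet in 0 with "cb" left. Open state 1: 0a->1.
b: 0b undefined. 0b->0: ok.
c: 0c undefined. 0c->0: no, cccc/cb meet in 0. 0c->1: no, bbab/cb meet in 1 with "b" left. Open state 2: 0c->2.
aa: 1a undefined. 1a->0: ok.
ab: 1b undefined. 1b->0: ok.
ac: 1c undefined. 1c->0: ok.
ca: 2a undefined. 2a->0: ok.
cb: 2b undefined. 2b->0: no, ac/cb meet in 0. 2b->1: no, cabbba/cb meet in 1. 2b->2: no, c/cb meet in 2. Open state 3: 2b->3.
cc: 2c undefined. 2c->0: no, cccb/cb meet in 3. 2c->1: no, ac/cca meet in 0. 2c->2: no, ac/cca meet in 0. 2c->3: no, cc/cb meet in 3. Open state 4: 2c->4.
cba: 3a undefined. 3a->0: ok.
cbb: 3b undefined. 3b->0: ok.
cbc: 3c undefined. 3c->0: ok.
cca: 4a undefined. 4a->0: no, ac/cca meet in 0. 4a->1: no, cabbba/cca meet in 1. 4a->2: no, c/cca meet in 2. 4a->3: ok.
ccb: 4b undefined. 4b->0: ok.
ccc: 4c undefined. 4c->0: ok.
All examples now run through 5 states with every (state, symbol) defined. Accept strings end in {0,1,2,4}, Reject strings end in {3}; accept={0,1,2,4}.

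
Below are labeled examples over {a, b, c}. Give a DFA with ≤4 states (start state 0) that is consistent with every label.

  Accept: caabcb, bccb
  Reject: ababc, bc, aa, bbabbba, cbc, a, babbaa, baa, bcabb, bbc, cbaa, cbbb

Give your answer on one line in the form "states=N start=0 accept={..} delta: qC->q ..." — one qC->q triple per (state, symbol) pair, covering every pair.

Grow the machine one transition at a time. Run the examples from 0; the earliest place one falls off (shortest prefix, ties alphabetical) gets sent to the lowest-numbered state that keeps every Accept/Reject pair distinguishable — a pair clashes when both reach the same state with identical unread suffix — and to a fresh state only if none does.
a: 0a undefined. 0a->0: ok.
b: 0b undefined. 0b->0: ok.
c: 0c undefined. 0c->0: no, caabcb/ababc meet in 0. Open state 1: 0c->1.
ca: 1a undefined. 1a->0: ok.
cb: 1b undefined. 1b->0: no, caabcb/aa meet in 0. 1b->1: no, caabcb/ababc meet in 1. Open state 2: 1b->2.
bcc: 1c undefined. 1c->0: no, bccb/aa meet in 0. 1c->1: ok.
cba: 2a undefined. 2a->0: ok.
cbb: 2b undefined. 2b->0: ok.
cbc: 2c undefined. 2c->0: ok.
All examples now run through 3 states with every (state, symbol) defined. Accept strings end in {2}, Reject strings end in {0,1}; accept={2}.

states=3 start=0 accept={2} delta: 0a->0 0b->0 0c->1 1a->0 1b->2 1c->1 2a->0 2b->0 2c->0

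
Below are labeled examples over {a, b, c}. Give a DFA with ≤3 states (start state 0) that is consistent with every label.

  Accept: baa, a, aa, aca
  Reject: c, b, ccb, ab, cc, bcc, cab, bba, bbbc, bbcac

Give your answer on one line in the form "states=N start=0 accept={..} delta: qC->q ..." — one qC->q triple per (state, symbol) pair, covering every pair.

Fold the examples into a partial DFA from state 0: repeatedly fix the first undefined (state, symbol) met by the shortest-then-alphabetical prefix, trying targets in increasing order and rejecting any under which an Accept and a Reject string meet in one state with the same remainder; add a state when all current targets are rejected. Accepting states are where Accept strings end.
a: 0a undefined. 0a->0: ok.
b: 0b undefined. 0b->0: no, baa/b meet in 0. Open state 1: 0b->1.
c: 0c undefined. 0c->0: no, a/c meet in 0. 0c->1: ok.
ba: 1a undefined. 1a->0: ok.
bb: 1b undefined. 1b->0: no, baa/bba meet in 0. 1b->1: no, baa/bba meet in 0. Open state 2: 1b->2.
bc: 1c undefined. 1c->0: no, baa/cc meet in 0. 1c->1: ok.
bba: 2a undefined. 2a->0: no, baa/bba meet in 0. 2a->1: ok.
bbb: 2b undefined. 2b->0: ok.
bbc: 2c undefined. 2c->0: ok.
All examples now run through 3 states with every (state, symbol) defined. Accept strings end in {0}, Reject strings end in {1,2}; accept={0}.

states=3 start=0 accept={0} delta: 0a->0 0b->1 0c->1 1a->0 1b->2 1c->1 2a->1 2b->0 2c->0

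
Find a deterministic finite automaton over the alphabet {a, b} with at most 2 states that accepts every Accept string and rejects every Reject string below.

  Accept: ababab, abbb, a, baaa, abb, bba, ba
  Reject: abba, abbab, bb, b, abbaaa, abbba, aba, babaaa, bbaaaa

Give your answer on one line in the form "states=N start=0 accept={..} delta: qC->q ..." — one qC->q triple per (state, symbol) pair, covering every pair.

State merging on the prefix tree: take the shortest (then alphabetical) example prefix whose next move is undefined and point that move at state 0, else 1, else 2, ...; a target is out if some Accept/Reject pair would then sit in one state with the same input left (inseparable). If every existing state is out, open a new one.
a: 0a undefined. 0a->0: no, abb/bb meet in 0 with "bb" left. Open state 1: 0a->1.
b: 0b undefined. 0b->0: ok.
ab: 1b undefined. 1b->0: no, ababab/abbab meet in 0. 1b->1: ok.
aba: 1a undefined. 1a->0: ok.
All examples now run through 2 states with every (state, symbol) defined. Accept strings end in {1}, Reject strings end in {0}; accept={1}.

states=2 start=0 accept={1} delta: 0a->1 0b->0 1a->0 1b->1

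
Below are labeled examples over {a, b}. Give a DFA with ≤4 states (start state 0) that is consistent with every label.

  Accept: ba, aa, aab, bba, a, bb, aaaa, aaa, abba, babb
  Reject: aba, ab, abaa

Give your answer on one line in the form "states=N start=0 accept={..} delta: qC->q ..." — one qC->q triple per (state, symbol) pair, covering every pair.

states=3 start=0 accept={0,1} delta: 0a->1 0b->0 1a->0 1b->2 2a->2 2b->0

Fold the examples into a partial DFA from state 0: repeatedly fix the first undefined (state, symbol) met by the shortest-then-alphabetical prefix, trying targets in increasing order and rejecting any under which an Accept and a Reject string meet in one state with the same remainder; add a state when all current targets are rejected. Accepting states are where Accept strings end.
a: 0a undefined. 0a->0: no, ba/aba meet in 0 with "ba" left. Open state 1: 0a->1.
b: 0b undefined. 0b->0: ok.
aa: 1a undefined. 1a->0: ok.
ab: 1b undefined. 1b->0: no, ba/aba meet in 1. 1b->1: no, ba/ab meet in 1. Open state 2: 1b->2.
aba: 2a undefined. 2a->0: no, ba/abaa meet in 1. 2a->1: no, ba/aba meet in 1. 2a->2: ok.
abb: 2b undefined. 2b->0: ok.
All examples now run through 3 states with every (state, symbol) defined. Accept strings end in {0,1}, Reject strings end in {2}; accept={0,1}.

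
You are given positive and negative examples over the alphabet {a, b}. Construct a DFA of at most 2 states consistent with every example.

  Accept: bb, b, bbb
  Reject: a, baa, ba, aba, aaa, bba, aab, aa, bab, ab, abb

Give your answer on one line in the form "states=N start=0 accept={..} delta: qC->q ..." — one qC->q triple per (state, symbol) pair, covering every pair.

states=2 start=0 accept={0} delta: 0a->1 0b->0 1a->1 1b->1

Grow the machine one transition at a time. Run the examples from 0; the earliest place one falls off (shortest prefix, ties alphabetical) gets sent to the lowest-numbered state that keeps every Accept/Reject pair distinguishable — a pair clashes when both reach the same state with identical unread suffix — and to a fresh state only if none does.
a: 0a undefined. 0a->0: no, bb/abb meet in 0 with "bb" left. Open state 1: 0a->1.
b: 0b undefined. 0b->0: ok.
aa: 1a undefined. 1a->0: no, bb/baa meet in 0. 1a->1: ok.
ab: 1b undefined. 1b->0: no, bb/aab meet in 0. 1b->1: ok.
All examples now run through 2 states with every (state, symbol) defined. Accept strings end in {0}, Reject strings end in {1}; accept={0}.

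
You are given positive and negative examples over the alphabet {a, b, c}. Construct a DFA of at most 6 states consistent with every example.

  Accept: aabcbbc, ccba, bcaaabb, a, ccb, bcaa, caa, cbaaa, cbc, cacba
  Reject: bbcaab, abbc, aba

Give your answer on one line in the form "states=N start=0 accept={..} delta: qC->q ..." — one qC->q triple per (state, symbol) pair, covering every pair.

Fold the examples into a partial DFA from state 0: repeatedly fix the first undefined (state, symbol) met by the shortest-then-alphabetical prefix, trying targets in increasing order and rejecting any under which an Accept and a Reject string meet in one state with the same remainder; add a state when all current targets are rejected. Accepting states are where Accept strings end.
a: 0a undefined. 0a->0: ok.
b: 0b undefined. 0b->0: no, a/aba meet in 0. Open state 1: 0b->1.
c: 0c undefined. 0c->0: no, ccba/aba meet in 1 with "a" left. 0c->1: no, cbc/abbc meet in 1 with "bc" left. Open state 2: 0c->2.
bb: 1b undefined. 1b->0: ok.
bc: 1c undefined. 1c->0: no, aabcbbc/abbc meet in 2. 1c->1: ok.
ca: 2a undefined. 2a->0: no, aabcbbc/bbcaab meet in 1. 2a->1: no, caa/aba meet in 1 with "a" left. 2a->2: no, caa/abbc meet in 2. Open state 3: 2a->3.
cb: 2b undefined. 2b->0: no, cbc/abbc meet in 2. 2b->1: ok.
cc: 2c undefined. 2c->0: no, ccba/aba meet in 1 with "a" left. 2c->1: ok.
aba: 1a undefined. 1a->0: no, ccba/aba meet in 0. 1a->1: no, aabcbbc/aba meet in 1. 1a->2: ok.
caa: 3a undefined. 3a->0: no, aabcbbc/bbcaab meet in 1. 3a->1: no, ccba/bbcaab meet in 0. 3a->2: no, aabcbbc/bbcaab meet in 1. 3a->3: ok.
cac: 3c undefined. 3c->0: no, cacba/abbc meet in 2. 3c->1: ok.
bbcaab: 3b undefined. 3b->0: no, ccba/bbcaab meet in 0. 3b->1: no, aabcbbc/bbcaab meet in 1. 3b->2: ok.
All examples now run through 4 states with every (state, symbol) defined. Accept strings end in {0,1,3}, Reject strings end in {2}; accept={0,1,3}.

states=4 start=0 accept={0,1,3} delta: 0a->0 0b->1 0c->2 1a->2 1b->0 1c->1 2a->3 2b->1 2c->1 3a->3 3b->2 3c->1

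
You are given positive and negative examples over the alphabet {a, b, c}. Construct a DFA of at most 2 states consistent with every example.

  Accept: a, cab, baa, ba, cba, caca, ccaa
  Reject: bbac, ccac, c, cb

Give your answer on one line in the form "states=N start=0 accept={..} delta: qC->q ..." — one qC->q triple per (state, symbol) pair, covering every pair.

Grow the machine one transition at a time. Run the examples from 0; the earliest place one falls off (shortest prefix, ties alphabetical) gets sent to the lowest-numbered state that keeps every Accept/Reject pair distinguishable — a pair clashes when both reach the same state with identical unread suffix — and to a fresh state only if none does.
a: 0a undefined. 0a->0: ok.
b: 0b undefined. 0b->0: ok.
c: 0c undefined. 0c->0: no, a/bbac meet in 0. Open state 1: 0c->1.
ca: 1a undefined. 1a->0: ok.
cb: 1b undefined. 1b->0: no, a/cb meet in 0. 1b->1: ok.
cc: 1c undefined. 1c->0: ok.
All examples now run through 2 states with every (state, symbol) defined. Accept strings end in {0}, Reject strings end in {1}; accept={0}.

states=2 start=0 accept={0} delta: 0a->0 0b->0 0c->1 1a->0 1b->1 1c->0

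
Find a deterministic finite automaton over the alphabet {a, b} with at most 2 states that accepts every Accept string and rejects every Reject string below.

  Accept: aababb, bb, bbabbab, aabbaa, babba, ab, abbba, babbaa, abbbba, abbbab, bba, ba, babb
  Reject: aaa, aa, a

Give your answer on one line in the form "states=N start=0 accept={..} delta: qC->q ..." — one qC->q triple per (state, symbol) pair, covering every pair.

states=2 start=0 accept={1} delta: 0a->0 0b->1 1a->1 1b->1

Fold the examples into a partial DFA from state 0: repeatedly fix the first undefined (state, symbol) met by the shortest-then-alphabetical prefix, trying targets in increasing order and rejecting any under which an Accept and a Reject string meet in one state with the same remainder; add a state when all current targets are rejected. Accepting states are where Accept strings end.
a: 0a undefined. 0a->0: ok.
b: 0b undefined. 0b->0: no, aababb/aaa meet in 0. Open state 1: 0b->1.
ba: 1a undefined. 1a->0: no, ba/aaa meet in 0. 1a->1: ok.
bb: 1b undefined. 1b->0: no, bb/aaa meet in 0. 1b->1: ok.
All examples now run through 2 states with every (state, symbol) defined. Accept strings end in {1}, Reject strings end in {0}; accept={1}.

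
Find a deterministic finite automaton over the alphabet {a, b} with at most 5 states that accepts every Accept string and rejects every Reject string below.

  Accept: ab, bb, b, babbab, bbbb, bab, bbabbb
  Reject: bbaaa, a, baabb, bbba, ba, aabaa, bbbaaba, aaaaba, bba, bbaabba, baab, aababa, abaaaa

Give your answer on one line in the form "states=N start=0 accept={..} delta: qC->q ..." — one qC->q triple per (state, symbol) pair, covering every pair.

State merging on the prefix tree: take the shortest (then alphabetical) example prefix whose next move is undefined and point that move at state 0, else 1, else 2, ...; a target is out if some Accept/Reject pair would then sit in one state with the same input left (inseparable). If every existing state is out, open a new one.
a: 0a undefined. 0a->0: ok.
b: 0b undefined. 0b->0: no, ab/bbaaa meet in 0. Open state 1: 0b->1.
ba: 1a undefined. 1a->0: no, ab/baab meet in 1. 1a->1: no, ab/ba meet in 1. Open state 2: 1a->2.
bb: 1b undefined. 1b->0: no, bb/bbaaa meet in 0. 1b->1: ok.
baa: 2a undefined. 2a->0: no, ab/baabb meet in 1. 2a->1: no, ab/baabb meet in 1. 2a->2: no, bab/baab meet in 2 with "b" left. Open state 3: 2a->3.
bab: 2b undefined. 2b->0: no, babbab/a meet in 0. 2b->1: ok.
baab: 3b undefined. 3b->0: no, ab/baabb meet in 1. 3b->1: no, ab/baabb meet in 1. 3b->2: no, ab/baabb meet in 1. 3b->3: ok.
abaaa: 3a undefined. 3a->0: ok.
All examples now run through 4 states with every (state, symbol) defined. Accept strings end in {1}, Reject strings end in {0,2,3}; accept={1}.

states=4 start=0 accept={1} delta: 0a->0 0b->1 1a->2 1b->1 2a->3 2b->1 3a->0 3b->3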